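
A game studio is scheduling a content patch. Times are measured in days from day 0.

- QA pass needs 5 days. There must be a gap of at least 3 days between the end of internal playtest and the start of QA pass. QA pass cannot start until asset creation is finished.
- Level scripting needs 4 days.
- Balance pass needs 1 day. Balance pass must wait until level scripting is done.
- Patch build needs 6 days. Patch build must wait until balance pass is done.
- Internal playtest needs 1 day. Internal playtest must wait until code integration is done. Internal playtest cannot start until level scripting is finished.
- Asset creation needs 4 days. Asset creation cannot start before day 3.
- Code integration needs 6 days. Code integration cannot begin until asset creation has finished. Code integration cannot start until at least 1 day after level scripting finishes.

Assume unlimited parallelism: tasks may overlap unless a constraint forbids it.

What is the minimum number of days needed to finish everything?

22

Nothing blocks level scripting, so it runs from day 0 to day 4.
Balance pass waits on level scripting (finishes day 4), so it starts at day 4 and finishes at 4 + 1 = day 5.
Patch build waits on balance pass (finishes day 5), so it starts at day 5 and finishes at 5 + 6 = day 11.
Asset creation cannot begin until its own release at day 3. It runs from day 3 to 3 + 4 = day 7.
Code integration has to wait for asset creation (finishes day 7); level scripting (finishes day 4, plus 1-day gap → day 5). The latest of these is day 7, so code integration runs day 7 to 7 + 6 = day 13.
Internal playtest cannot start until code integration (finishes day 13); level scripting (finishes day 4). The controlling bound is day 13, so internal playtest finishes at 13 + 1 = day 14.
For QA pass: internal playtest (finishes day 14, plus 3-day gap → day 17); asset creation (finishes day 7). Taking the maximum gives a start of day 17, and it finishes at 17 + 5 = day 22.
All tasks are finished once the last one completes. Finish times: Asset creation at 7, Level scripting at 4, Code integration at 13, Internal playtest at 14, Balance pass at 5, QA pass at 22, Patch build at 11. The latest is day 22.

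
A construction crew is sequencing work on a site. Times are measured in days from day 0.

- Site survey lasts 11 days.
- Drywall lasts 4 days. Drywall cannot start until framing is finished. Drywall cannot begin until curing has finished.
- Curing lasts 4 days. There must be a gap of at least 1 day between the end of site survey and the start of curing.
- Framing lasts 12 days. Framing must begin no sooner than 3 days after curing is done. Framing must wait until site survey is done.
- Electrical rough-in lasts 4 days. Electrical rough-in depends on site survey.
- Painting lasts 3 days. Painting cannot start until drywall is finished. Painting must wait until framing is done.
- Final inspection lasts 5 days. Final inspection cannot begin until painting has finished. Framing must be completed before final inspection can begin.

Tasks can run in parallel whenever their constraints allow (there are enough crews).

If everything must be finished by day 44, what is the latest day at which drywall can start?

32

Nothing follows final inspection; the deadline of day 44 is its only limit. It must start by 44 − 5 = day 39.
Since final inspection (must start by day 39) depends on it, painting must finish by day 39. Backing off its 3-day duration gives a latest start of day 36.
Drywall has to be done before painting (must start by day 36). That means finishing by day 36, i.e. starting by 36 − 4 = day 32.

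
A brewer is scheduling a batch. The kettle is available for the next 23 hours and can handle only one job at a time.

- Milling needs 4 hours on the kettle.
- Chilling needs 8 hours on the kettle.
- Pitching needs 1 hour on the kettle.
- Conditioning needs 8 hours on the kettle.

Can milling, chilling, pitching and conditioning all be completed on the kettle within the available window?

Yes

Running back to back, the jobs need 4 + 8 + 1 + 8 = 21 hours on the kettle.
Since 21 ≤ 23, they fit within the window.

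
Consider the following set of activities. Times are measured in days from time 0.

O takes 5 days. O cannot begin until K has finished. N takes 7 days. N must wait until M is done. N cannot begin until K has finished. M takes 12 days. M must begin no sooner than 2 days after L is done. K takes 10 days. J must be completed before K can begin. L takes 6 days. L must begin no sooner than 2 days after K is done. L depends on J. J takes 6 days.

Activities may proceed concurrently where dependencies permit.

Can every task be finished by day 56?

Yes

J has no prerequisites, so it starts at day 0 and finishes at day 6.
K waits on J (finishes day 6), so it starts at day 6 and finishes at 6 + 10 = day 16.
O cannot begin until K (finishes day 16). It runs from day 16 to 16 + 5 = day 21.
For L: K (finishes day 16, plus 2-day gap → day 18); J (finishes day 6). Taking the maximum gives a start of day 18, and it finishes at 18 + 6 = day 24.
After L (finishes day 24, plus 2-day gap → day 26), M can start at day 26 and finishes at day 38.
N cannot start until M (finishes day 38); K (finishes day 16). The controlling bound is day 38, so N finishes at 38 + 7 = day 45.
Every task is finished by day 45, which is no later than the deadline of 56, so the schedule is feasible.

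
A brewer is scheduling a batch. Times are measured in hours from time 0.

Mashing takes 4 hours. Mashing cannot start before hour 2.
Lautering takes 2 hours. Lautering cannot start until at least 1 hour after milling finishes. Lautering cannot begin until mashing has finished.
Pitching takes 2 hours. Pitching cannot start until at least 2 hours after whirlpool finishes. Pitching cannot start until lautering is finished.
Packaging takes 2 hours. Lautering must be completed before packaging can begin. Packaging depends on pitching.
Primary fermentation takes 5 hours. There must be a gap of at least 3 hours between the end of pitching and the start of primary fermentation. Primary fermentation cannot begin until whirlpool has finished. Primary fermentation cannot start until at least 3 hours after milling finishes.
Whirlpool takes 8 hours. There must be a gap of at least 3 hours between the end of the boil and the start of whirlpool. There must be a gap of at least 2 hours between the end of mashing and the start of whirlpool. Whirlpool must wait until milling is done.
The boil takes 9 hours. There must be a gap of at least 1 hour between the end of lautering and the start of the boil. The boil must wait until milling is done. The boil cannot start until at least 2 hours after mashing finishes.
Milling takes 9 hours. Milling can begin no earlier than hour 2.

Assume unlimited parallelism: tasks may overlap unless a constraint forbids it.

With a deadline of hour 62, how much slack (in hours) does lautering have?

15

Mashing cannot begin until its own release at hour 2. It runs from hour 2 to 2 + 4 = hour 6.
Milling waits on its own release at hour 2, so it starts at hour 2 and finishes at 2 + 9 = hour 11.
Lautering cannot start until milling (finishes hour 11, plus 1-hour gap → hour 12); mashing (finishes hour 6). The controlling bound is hour 12, so lautering finishes at 12 + 2 = hour 14.

Working backward from the deadline:
Primary fermentation must finish by hour 62; it takes 5 hours, so it must start by 62 − 5 = hour 57.
Packaging must finish by hour 62; it takes 2 hours, so it must start by 62 − 2 = hour 60.
Pitching feeds primary fermentation (must start by hour 57, minus 3-hour gap → hour 54); packaging (must start by hour 60). Taking the minimum, pitching must finish by hour 54 and start by 54 − 2 = hour 52.
Whirlpool has several dependents: pitching (must start by hour 52, minus 2-hour gap → hour 50); primary fermentation (must start by hour 57). The earliest of those limits is hour 50, so whirlpool must start by 50 − 8 = hour 42.
The boil feeds into whirlpool (must start by hour 42, minus 3-hour gap → hour 39); so the boil must finish by hour 39 and therefore start by hour 30.
Lautering must finish in time for the boil (must start by hour 30, minus 1-hour gap → hour 29); pitching (must start by hour 52); packaging (must start by hour 60). The tightest is hour 29, so lautering must start by 29 − 2 = hour 27.
So lautering can start as early as hour 12 and as late as hour 27, giving 27 − 12 = 15 hours of slack.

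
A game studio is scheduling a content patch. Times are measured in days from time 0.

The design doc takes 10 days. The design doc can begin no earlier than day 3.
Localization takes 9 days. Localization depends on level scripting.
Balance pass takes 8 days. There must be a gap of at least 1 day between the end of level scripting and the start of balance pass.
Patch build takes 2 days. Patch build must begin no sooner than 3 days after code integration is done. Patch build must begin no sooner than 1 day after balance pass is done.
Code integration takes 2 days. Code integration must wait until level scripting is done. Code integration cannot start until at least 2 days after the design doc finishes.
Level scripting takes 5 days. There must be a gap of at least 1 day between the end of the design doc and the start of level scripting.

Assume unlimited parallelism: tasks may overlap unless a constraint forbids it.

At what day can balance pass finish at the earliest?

28

The design doc cannot begin until its own release at day 3. It runs from day 3 to 3 + 10 = day 13.
Level scripting cannot begin until the design doc (finishes day 13, plus 1-day gap → day 14). It runs from day 14 to 14 + 5 = day 19.
After level scripting (finishes day 19, plus 1-day gap → day 20), balance pass can start at day 20 and finishes at day 28.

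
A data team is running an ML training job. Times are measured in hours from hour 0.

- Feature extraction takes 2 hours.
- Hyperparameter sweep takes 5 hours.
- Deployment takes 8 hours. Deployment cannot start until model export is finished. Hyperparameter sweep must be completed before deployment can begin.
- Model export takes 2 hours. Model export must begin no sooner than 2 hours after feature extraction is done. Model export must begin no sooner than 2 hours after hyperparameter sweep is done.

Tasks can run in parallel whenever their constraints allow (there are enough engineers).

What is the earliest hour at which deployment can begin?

9

Hyperparameter sweep can start immediately at hour 0; it finishes at hour 5.
Nothing blocks feature extraction, so it runs from hour 0 to hour 2.
Model export needs all of feature extraction (finishes hour 2, plus 2-hour gap → hour 4); hyperparameter sweep (finishes hour 5, plus 2-hour gap → hour 7). That puts its earliest start at hour 7; it finishes at 7 + 2 = hour 9.
Deployment waits on model export (finishes hour 9); hyperparameter sweep (finishes hour 5). The latest of these is hour 9, which is the earliest deployment can start.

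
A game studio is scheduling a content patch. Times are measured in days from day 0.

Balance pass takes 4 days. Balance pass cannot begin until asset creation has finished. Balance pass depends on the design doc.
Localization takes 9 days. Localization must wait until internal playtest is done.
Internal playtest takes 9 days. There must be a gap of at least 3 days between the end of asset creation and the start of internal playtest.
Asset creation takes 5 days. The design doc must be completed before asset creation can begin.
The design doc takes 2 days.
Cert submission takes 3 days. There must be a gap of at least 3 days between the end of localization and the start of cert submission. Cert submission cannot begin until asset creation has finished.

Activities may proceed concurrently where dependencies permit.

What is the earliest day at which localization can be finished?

28

The design doc can start immediately at day 0; it finishes at day 2.
After the design doc (finishes day 2), asset creation can start at day 2 and finishes at day 7.
After asset creation (finishes day 7, plus 3-day gap → day 10), internal playtest can start at day 10 and finishes at day 19.
Localization cannot begin until internal playtest (finishes day 19). It runs from day 19 to 19 + 9 = day 28.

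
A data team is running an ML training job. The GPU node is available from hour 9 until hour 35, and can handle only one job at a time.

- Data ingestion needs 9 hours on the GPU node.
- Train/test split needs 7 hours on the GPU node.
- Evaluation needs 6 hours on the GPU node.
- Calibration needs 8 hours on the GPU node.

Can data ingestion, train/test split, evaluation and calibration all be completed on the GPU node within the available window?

No

The GPU node window is 35 − 9 = 26 hours.
Running back to back, the jobs need 9 + 7 + 6 + 8 = 30 hours on the GPU node.
Since 30 > 26, they cannot all fit.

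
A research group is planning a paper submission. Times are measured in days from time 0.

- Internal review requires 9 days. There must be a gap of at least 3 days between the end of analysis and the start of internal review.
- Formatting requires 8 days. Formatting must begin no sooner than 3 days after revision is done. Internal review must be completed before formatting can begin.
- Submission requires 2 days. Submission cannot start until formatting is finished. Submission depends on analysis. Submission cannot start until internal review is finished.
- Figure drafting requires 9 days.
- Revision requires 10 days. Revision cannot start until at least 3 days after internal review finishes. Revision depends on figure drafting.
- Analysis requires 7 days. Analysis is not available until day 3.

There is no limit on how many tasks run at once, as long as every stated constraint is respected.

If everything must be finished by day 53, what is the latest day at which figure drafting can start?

Submission has no dependents, so it just needs to finish by day 53. Starting by 53 − 2 = day 51 achieves that.
Formatting must finish before submission (must start by day 51). With an 8-day duration, formatting must start by 51 − 8 = day 43.
Since formatting (must start by day 43, minus 3-day gap → day 40) depends on it, revision must finish by day 40. Backing off its 10-day duration gives a latest start of day 30.
Figure drafting must finish before revision (must start by day 30). With a 9-day duration, figure drafting must start by 30 − 9 = day 21.

21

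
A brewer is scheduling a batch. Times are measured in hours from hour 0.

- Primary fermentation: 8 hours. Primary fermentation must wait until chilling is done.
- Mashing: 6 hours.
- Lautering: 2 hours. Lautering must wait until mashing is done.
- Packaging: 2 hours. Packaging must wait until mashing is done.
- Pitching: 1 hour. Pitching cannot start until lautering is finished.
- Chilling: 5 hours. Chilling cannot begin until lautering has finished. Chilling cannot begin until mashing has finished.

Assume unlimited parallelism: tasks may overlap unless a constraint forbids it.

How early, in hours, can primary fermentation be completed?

Mashing has no prerequisites, so it starts at hour 0 and finishes at hour 6.
Lautering cannot begin until mashing (finishes hour 6). It runs from hour 6 to 6 + 2 = hour 8.
Chilling cannot start until lautering (finishes hour 8); mashing (finishes hour 6). The controlling bound is hour 8, so chilling finishes at 8 + 5 = hour 13.
Primary fermentation waits on chilling (finishes hour 13), so it starts at hour 13 and finishes at 13 + 8 = hour 21.

21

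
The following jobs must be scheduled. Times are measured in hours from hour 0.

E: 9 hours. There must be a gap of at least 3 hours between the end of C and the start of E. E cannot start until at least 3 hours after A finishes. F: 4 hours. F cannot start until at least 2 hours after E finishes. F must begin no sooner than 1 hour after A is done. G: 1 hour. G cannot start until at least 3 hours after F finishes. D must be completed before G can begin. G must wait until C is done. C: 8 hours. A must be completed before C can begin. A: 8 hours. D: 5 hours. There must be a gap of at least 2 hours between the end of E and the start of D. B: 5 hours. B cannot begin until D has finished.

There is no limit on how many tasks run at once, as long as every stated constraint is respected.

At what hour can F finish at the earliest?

34

A can start immediately at hour 0; it finishes at hour 8.
C waits on A (finishes hour 8), so it starts at hour 8 and finishes at 8 + 8 = hour 16.
E needs all of C (finishes hour 16, plus 3-hour gap → hour 19); A (finishes hour 8, plus 3-hour gap → hour 11). That puts its earliest start at hour 19; it finishes at 19 + 9 = hour 28.
For F: E (finishes hour 28, plus 2-hour gap → hour 30); A (finishes hour 8, plus 1-hour gap → hour 9). Taking the maximum gives a start of hour 30, and it finishes at 30 + 4 = hour 34.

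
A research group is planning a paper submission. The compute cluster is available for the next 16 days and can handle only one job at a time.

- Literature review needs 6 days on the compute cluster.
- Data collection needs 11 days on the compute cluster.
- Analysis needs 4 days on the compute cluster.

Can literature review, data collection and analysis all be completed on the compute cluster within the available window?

No

Running back to back, the jobs need 6 + 11 + 4 = 21 days on the compute cluster.
Since 21 > 16, they cannot all fit.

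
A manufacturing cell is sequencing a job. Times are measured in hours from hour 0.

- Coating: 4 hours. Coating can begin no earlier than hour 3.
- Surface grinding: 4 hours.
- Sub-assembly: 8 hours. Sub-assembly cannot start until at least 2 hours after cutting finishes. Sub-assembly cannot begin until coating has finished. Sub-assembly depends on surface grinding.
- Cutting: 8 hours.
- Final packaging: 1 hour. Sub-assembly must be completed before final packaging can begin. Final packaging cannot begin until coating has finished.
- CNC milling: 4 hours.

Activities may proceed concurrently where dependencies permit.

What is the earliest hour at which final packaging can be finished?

After its own release at hour 3, coating can start at hour 3 and finishes at hour 7.
Surface grinding has no prerequisites, so it starts at hour 0 and finishes at hour 4.
Nothing blocks cutting, so it runs from hour 0 to hour 8.
Sub-assembly needs all of cutting (finishes hour 8, plus 2-hour gap → hour 10); coating (finishes hour 7); surface grinding (finishes hour 4). That puts its earliest start at hour 10; it finishes at 10 + 8 = hour 18.
For final packaging: sub-assembly (finishes hour 18); coating (finishes hour 7). Taking the maximum gives a start of hour 18, and it finishes at 18 + 1 = hour 19.

19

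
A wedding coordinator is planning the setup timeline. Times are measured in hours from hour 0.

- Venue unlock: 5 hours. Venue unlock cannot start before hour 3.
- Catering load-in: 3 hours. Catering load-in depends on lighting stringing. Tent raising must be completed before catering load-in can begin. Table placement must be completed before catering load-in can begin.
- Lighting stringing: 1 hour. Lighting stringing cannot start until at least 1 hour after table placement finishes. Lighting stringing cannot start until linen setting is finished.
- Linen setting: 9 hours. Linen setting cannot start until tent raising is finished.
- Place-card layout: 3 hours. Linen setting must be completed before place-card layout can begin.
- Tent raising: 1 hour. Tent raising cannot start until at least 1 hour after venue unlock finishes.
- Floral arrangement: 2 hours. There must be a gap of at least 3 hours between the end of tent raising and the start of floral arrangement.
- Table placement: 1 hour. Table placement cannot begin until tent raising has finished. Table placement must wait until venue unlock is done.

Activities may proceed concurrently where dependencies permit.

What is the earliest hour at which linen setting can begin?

After its own release at hour 3, venue unlock can start at hour 3 and finishes at hour 8.
Tent raising cannot begin until venue unlock (finishes hour 8, plus 1-hour gap → hour 9). It runs from hour 9 to 9 + 1 = hour 10.
Linen setting waits on tent raising (finishes hour 10), so the earliest it can start is hour 10.

10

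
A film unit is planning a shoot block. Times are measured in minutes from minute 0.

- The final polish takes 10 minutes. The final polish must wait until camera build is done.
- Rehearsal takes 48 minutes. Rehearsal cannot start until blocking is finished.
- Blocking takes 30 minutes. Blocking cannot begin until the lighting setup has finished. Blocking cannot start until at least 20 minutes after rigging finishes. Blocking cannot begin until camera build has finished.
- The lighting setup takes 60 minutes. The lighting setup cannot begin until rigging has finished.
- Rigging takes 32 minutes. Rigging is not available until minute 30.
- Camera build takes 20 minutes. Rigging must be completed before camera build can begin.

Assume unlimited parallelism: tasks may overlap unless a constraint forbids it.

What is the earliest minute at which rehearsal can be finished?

200

Rigging cannot begin until its own release at minute 30. It runs from minute 30 to 30 + 32 = minute 62.
Camera build cannot begin until rigging (finishes minute 62). It runs from minute 62 to 62 + 20 = minute 82.
After rigging (finishes minute 62), the lighting setup can start at minute 62 and finishes at minute 122.
For blocking: the lighting setup (finishes minute 122); rigging (finishes minute 62, plus 20-minute gap → minute 82); camera build (finishes minute 82). Taking the maximum gives a start of minute 122, and it finishes at 122 + 30 = minute 152.
Rehearsal cannot begin until blocking (finishes minute 152). It runs from minute 152 to 152 + 48 = minute 200.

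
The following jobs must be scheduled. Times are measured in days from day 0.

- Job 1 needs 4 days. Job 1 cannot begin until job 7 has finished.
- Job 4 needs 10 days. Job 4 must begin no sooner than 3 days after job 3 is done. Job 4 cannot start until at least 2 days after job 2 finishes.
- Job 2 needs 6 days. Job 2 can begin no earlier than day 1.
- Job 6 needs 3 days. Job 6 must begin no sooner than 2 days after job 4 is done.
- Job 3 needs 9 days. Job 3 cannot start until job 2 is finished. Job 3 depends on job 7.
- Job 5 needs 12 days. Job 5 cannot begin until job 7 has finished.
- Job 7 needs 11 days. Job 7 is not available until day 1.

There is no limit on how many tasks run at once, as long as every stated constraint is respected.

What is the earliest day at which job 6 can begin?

After its own release at day 1, job 7 can start at day 1 and finishes at day 12.
Job 2 waits on its own release at day 1, so it starts at day 1 and finishes at 1 + 6 = day 7.
For job 3: job 2 (finishes day 7); job 7 (finishes day 12). Taking the maximum gives a start of day 12, and it finishes at 12 + 9 = day 21.
For job 4: job 3 (finishes day 21, plus 3-day gap → day 24); job 2 (finishes day 7, plus 2-day gap → day 9). Taking the maximum gives a start of day 24, and it finishes at 24 + 10 = day 34.
Job 6 waits on job 4 (finishes day 34, plus 2-day gap → day 36), so the earliest it can start is day 36.

36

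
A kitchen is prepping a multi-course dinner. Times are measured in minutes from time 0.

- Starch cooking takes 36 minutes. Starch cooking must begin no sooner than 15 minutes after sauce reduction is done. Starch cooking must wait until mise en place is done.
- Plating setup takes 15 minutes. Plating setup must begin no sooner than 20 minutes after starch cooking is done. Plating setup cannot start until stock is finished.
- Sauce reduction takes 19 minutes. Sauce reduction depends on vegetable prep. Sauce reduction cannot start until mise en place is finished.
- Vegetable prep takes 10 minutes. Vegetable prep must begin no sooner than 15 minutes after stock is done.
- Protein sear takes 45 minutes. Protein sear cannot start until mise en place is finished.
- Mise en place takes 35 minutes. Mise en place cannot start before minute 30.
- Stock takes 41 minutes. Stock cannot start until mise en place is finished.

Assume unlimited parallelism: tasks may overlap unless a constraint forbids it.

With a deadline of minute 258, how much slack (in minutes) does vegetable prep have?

22

Mise en place waits on its own release at minute 30, so it starts at minute 30 and finishes at 30 + 35 = minute 65.
Stock cannot begin until mise en place (finishes minute 65). It runs from minute 65 to 65 + 41 = minute 106.
Vegetable prep cannot begin until stock (finishes minute 106, plus 15-minute gap → minute 121). It runs from minute 121 to 121 + 10 = minute 131.

Working backward from the deadline:
Plating setup has no dependents, so it just needs to finish by minute 258. Starting by 258 − 15 = minute 243 achieves that.
Starch cooking must finish before plating setup (must start by minute 243, minus 20-minute gap → minute 223). With a 36-minute duration, starch cooking must start by 223 − 36 = minute 187.
Sauce reduction has to be done before starch cooking (must start by minute 187, minus 15-minute gap → minute 172). That means finishing by minute 172, i.e. starting by 172 − 19 = minute 153.
Vegetable prep has to be done before sauce reduction (must start by minute 153). That means finishing by minute 153, i.e. starting by 153 − 10 = minute 143.
So vegetable prep can start as early as minute 121 and as late as minute 143, giving 143 − 121 = 22 minutes of slack.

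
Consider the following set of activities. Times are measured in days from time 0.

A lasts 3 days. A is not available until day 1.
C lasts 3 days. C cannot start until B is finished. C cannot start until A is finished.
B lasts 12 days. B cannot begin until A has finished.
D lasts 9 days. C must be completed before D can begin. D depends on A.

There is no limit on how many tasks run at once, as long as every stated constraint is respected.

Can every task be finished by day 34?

After its own release at day 1, A can start at day 1 and finishes at day 4.
B cannot begin until A (finishes day 4). It runs from day 4 to 4 + 12 = day 16.
C has to wait for B (finishes day 16); A (finishes day 4). The latest of these is day 16, so C runs day 16 to 16 + 3 = day 19.
D cannot start until C (finishes day 19); A (finishes day 4). The controlling bound is day 19, so D finishes at 19 + 9 = day 28.
Every task is finished by day 28, which is no later than the deadline of 34, so the schedule is feasible.

Yes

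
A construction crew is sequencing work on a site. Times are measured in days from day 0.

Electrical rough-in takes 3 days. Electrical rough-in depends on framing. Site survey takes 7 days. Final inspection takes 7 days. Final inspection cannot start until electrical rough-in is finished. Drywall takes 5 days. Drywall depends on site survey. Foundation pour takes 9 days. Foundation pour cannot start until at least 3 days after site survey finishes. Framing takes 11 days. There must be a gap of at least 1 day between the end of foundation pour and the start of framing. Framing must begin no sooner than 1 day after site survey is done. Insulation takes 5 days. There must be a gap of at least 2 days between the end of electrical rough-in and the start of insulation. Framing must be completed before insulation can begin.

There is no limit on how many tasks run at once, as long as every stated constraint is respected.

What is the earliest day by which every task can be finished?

41

Site survey has no prerequisites, so it starts at day 0 and finishes at day 7.
Drywall cannot begin until site survey (finishes day 7). It runs from day 7 to 7 + 5 = day 12.
Foundation pour cannot begin until site survey (finishes day 7, plus 3-day gap → day 10). It runs from day 10 to 10 + 9 = day 19.
Framing needs all of foundation pour (finishes day 19, plus 1-day gap → day 20); site survey (finishes day 7, plus 1-day gap → day 8). That puts its earliest start at day 20; it finishes at 20 + 11 = day 31.
Electrical rough-in waits on framing (finishes day 31), so it starts at day 31 and finishes at 31 + 3 = day 34.
Final inspection cannot begin until electrical rough-in (finishes day 34). It runs from day 34 to 34 + 7 = day 41.
For insulation: electrical rough-in (finishes day 34, plus 2-day gap → day 36); framing (finishes day 31). Taking the maximum gives a start of day 36, and it finishes at 36 + 5 = day 41.
All tasks are finished once the last one completes. Finish times: Site survey at 7, Foundation pour at 19, Framing at 31, Electrical rough-in at 34, Insulation at 41, Drywall at 12, Final inspection at 41. The latest is day 41.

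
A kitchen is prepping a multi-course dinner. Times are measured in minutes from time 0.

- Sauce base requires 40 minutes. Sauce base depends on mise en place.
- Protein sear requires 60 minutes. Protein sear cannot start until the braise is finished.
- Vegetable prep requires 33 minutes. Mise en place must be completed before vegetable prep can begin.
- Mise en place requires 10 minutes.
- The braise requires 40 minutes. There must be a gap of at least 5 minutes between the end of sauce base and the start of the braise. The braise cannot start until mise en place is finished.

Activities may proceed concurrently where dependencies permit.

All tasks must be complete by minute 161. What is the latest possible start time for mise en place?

6

Protein sear has no dependents, so it just needs to finish by minute 161. Starting by 161 − 60 = minute 101 achieves that.
The braise feeds into protein sear (must start by minute 101); so the braise must finish by minute 101 and therefore start by minute 61.
Sauce base has to be done before the braise (must start by minute 61, minus 5-minute gap → minute 56). That means finishing by minute 56, i.e. starting by 56 − 40 = minute 16.
To finish by minute 161, vegetable prep (duration 33) must start no later than minute 128.
Mise en place must finish in time for sauce base (must start by minute 16); the braise (must start by minute 61); vegetable prep (must start by minute 128). The tightest is minute 16, so mise en place must start by 16 − 10 = minute 6.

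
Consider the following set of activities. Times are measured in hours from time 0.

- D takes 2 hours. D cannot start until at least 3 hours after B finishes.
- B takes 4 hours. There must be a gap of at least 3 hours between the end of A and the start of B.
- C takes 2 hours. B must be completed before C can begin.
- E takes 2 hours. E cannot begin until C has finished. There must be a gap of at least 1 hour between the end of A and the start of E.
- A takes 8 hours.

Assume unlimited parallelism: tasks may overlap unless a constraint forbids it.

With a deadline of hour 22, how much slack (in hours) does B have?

2

Nothing blocks A, so it runs from hour 0 to hour 8.
B waits on A (finishes hour 8, plus 3-hour gap → hour 11), so it starts at hour 11 and finishes at 11 + 4 = hour 15.

Working backward from the deadline:
E has no dependents, so it just needs to finish by hour 22. Starting by 22 − 2 = hour 20 achieves that.
C has to be done before E (must start by hour 20). That means finishing by hour 20, i.e. starting by 20 − 2 = hour 18.
Nothing follows D; the deadline of hour 22 is its only limit. It must start by 22 − 2 = hour 20.
B feeds C (must start by hour 18); D (must start by hour 20, minus 3-hour gap → hour 17). Taking the minimum, B must finish by hour 17 and start by 17 − 4 = hour 13.
So B can start as early as hour 11 and as late as hour 13, giving 13 − 11 = 2 hours of slack.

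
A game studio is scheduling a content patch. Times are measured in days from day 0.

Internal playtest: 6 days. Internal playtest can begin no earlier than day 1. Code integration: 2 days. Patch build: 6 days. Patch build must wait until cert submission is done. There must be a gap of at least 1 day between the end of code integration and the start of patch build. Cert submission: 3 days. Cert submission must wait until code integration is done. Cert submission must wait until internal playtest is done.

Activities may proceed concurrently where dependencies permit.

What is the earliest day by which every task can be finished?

Internal playtest waits on its own release at day 1, so it starts at day 1 and finishes at 1 + 6 = day 7.
Code integration has no prerequisites, so it starts at day 0 and finishes at day 2.
Cert submission needs all of code integration (finishes day 2); internal playtest (finishes day 7). That puts its earliest start at day 7; it finishes at 7 + 3 = day 10.
Patch build cannot start until cert submission (finishes day 10); code integration (finishes day 2, plus 1-day gap → day 3). The controlling bound is day 10, so patch build finishes at 10 + 6 = day 16.
All tasks are finished once the last one completes. Finish times: Code integration at 2, Internal playtest at 7, Cert submission at 10, Patch build at 16. The latest is day 16.

16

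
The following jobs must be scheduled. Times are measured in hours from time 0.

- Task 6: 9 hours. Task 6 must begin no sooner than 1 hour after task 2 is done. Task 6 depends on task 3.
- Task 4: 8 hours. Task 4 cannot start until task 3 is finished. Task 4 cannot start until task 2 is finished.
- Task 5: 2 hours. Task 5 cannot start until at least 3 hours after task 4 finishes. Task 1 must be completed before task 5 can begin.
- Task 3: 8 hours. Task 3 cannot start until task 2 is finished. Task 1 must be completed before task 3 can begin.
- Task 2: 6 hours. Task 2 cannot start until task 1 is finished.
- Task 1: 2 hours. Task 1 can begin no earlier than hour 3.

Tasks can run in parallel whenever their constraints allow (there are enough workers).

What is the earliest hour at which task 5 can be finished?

Task 1 cannot begin until its own release at hour 3. It runs from hour 3 to 3 + 2 = hour 5.
After task 1 (finishes hour 5), task 2 can start at hour 5 and finishes at hour 11.
Task 3 has to wait for task 2 (finishes hour 11); task 1 (finishes hour 5). The latest of these is hour 11, so task 3 runs hour 11 to 11 + 8 = hour 19.
Task 4 needs all of task 3 (finishes hour 19); task 2 (finishes hour 11). That puts its earliest start at hour 19; it finishes at 19 + 8 = hour 27.
Task 5 has to wait for task 4 (finishes hour 27, plus 3-hour gap → hour 30); task 1 (finishes hour 5). The latest of these is hour 30, so task 5 runs hour 30 to 30 + 2 = hour 32.

32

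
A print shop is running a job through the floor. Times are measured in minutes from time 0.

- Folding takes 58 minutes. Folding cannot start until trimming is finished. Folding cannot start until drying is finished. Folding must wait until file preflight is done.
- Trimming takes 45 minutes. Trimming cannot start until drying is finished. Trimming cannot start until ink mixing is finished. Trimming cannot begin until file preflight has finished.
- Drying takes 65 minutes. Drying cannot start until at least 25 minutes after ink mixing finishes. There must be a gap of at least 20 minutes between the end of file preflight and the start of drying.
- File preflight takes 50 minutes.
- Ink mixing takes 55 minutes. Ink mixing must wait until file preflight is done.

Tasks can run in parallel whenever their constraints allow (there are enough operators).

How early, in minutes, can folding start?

Nothing blocks file preflight, so it runs from minute 0 to minute 50.
Ink mixing cannot begin until file preflight (finishes minute 50). It runs from minute 50 to 50 + 55 = minute 105.
Drying needs all of ink mixing (finishes minute 105, plus 25-minute gap → minute 130); file preflight (finishes minute 50, plus 20-minute gap → minute 70). That puts its earliest start at minute 130; it finishes at 130 + 65 = minute 195.
Trimming cannot start until drying (finishes minute 195); ink mixing (finishes minute 105); file preflight (finishes minute 50). The controlling bound is minute 195, so trimming finishes at 195 + 45 = minute 240.
Folding waits on trimming (finishes minute 240); drying (finishes minute 195); file preflight (finishes minute 50). The latest of these is minute 240, which is the earliest folding can start.

240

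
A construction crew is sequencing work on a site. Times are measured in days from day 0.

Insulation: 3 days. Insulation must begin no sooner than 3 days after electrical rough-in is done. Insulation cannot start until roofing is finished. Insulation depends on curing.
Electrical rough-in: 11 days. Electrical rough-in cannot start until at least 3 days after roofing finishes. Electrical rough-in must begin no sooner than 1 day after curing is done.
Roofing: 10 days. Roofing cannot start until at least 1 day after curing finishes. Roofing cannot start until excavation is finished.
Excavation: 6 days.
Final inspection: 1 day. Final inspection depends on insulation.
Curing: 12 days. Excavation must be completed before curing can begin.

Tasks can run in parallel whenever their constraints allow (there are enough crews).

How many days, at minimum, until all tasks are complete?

50

Nothing blocks excavation, so it runs from day 0 to day 6.
After excavation (finishes day 6), curing can start at day 6 and finishes at day 18.
Roofing has to wait for curing (finishes day 18, plus 1-day gap → day 19); excavation (finishes day 6). The latest of these is day 19, so roofing runs day 19 to 19 + 10 = day 29.
Electrical rough-in has to wait for roofing (finishes day 29, plus 3-day gap → day 32); curing (finishes day 18, plus 1-day gap → day 19). The latest of these is day 32, so electrical rough-in runs day 32 to 32 + 11 = day 43.
For insulation: electrical rough-in (finishes day 43, plus 3-day gap → day 46); roofing (finishes day 29); curing (finishes day 18). Taking the maximum gives a start of day 46, and it finishes at 46 + 3 = day 49.
Final inspection cannot begin until insulation (finishes day 49). It runs from day 49 to 49 + 1 = day 50.
All tasks are finished once the last one completes. Finish times: Excavation at 6, Curing at 18, Roofing at 29, Electrical rough-in at 43, Insulation at 49, Final inspection at 50. The latest is day 50.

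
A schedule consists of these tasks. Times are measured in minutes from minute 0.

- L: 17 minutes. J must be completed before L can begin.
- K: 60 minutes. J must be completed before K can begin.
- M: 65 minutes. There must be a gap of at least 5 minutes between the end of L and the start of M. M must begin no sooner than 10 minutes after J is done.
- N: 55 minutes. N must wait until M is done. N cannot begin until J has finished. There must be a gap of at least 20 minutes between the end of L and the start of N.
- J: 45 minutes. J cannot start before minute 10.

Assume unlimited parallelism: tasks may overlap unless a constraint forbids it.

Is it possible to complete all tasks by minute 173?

J waits on its own release at minute 10, so it starts at minute 10 and finishes at 10 + 45 = minute 55.
L cannot begin until J (finishes minute 55). It runs from minute 55 to 55 + 17 = minute 72.
M cannot start until L (finishes minute 72, plus 5-minute gap → minute 77); J (finishes minute 55, plus 10-minute gap → minute 65). The controlling bound is minute 77, so M finishes at 77 + 65 = minute 142.
N has to wait for M (finishes minute 142); J (finishes minute 55); L (finishes minute 72, plus 20-minute gap → minute 92). The latest of these is minute 142, so N runs minute 142 to 142 + 55 = minute 197.
K waits on J (finishes minute 55), so it starts at minute 55 and finishes at 55 + 60 = minute 115.
The earliest everything can be done is minute 197, which is after the deadline of 173, so it is not possible.

No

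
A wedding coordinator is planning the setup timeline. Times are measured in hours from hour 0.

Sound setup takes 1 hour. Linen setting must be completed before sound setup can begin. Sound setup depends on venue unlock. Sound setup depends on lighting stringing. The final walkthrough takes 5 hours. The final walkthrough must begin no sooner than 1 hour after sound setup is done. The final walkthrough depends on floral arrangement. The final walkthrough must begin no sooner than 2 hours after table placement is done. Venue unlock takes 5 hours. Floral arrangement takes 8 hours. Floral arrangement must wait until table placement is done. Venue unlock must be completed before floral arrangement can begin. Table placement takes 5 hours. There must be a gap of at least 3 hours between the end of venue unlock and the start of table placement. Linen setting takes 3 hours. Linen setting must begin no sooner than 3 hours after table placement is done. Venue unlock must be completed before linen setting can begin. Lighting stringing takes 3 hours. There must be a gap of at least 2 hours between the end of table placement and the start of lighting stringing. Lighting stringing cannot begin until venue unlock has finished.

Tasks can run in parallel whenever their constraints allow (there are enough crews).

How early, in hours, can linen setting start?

16

Nothing blocks venue unlock, so it runs from hour 0 to hour 5.
After venue unlock (finishes hour 5, plus 3-hour gap → hour 8), table placement can start at hour 8 and finishes at hour 13.
Linen setting waits on table placement (finishes hour 13, plus 3-hour gap → hour 16); venue unlock (finishes hour 5). The latest of these is hour 16, which is the earliest linen setting can start.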